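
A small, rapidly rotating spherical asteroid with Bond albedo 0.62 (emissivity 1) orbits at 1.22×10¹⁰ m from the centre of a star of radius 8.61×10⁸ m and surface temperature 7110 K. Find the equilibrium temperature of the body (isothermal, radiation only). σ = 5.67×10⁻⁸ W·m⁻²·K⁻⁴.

T ≈ 1050 K

The star's surface emits σT_*⁴; at distance d the flux is S = σT_*⁴(R_*/d)².
S = 5.67×10⁻⁸·(7110)⁴·(8.61×10⁸/1.22×10¹⁰)² = 7.217×10⁵ W/m².
For an isothermal sphere T⁴ = (1−a)S/(4σ) = 1.209×10¹² K⁴.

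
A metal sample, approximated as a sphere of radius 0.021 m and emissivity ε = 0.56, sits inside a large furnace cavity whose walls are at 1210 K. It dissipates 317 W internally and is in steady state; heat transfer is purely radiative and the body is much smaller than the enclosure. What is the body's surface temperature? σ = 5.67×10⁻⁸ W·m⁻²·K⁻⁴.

T ≈ 1410 K

For a small grey body in a large enclosure, net radiated power = εσA(T⁴ − T_w⁴).
Steady state: P = εσA(T⁴ − T_w⁴) with A = 4πr² = 0.005542 m².
T⁴ = P/(εσA) + T_w⁴ = 317/(0.56·5.67×10⁻⁸·0.005542) + (1210)⁴
    = 1.802×10¹² + 2.144×10¹² = 3.945×10¹² K⁴.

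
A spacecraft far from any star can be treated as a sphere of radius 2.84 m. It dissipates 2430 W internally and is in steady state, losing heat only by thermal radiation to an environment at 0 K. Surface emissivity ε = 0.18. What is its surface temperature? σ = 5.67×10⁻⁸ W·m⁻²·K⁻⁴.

T ≈ 220 K

Steady state: internal power = radiated power, P = εσA T⁴.
Radiating area A = 4πr² = 101.4 m².
T⁴ = P/(εσA) = 2430/(0.18·5.67×10⁻⁸·101.4) = 2.349×10⁹ K⁴.
T = (2.349×10⁹)^(1/4).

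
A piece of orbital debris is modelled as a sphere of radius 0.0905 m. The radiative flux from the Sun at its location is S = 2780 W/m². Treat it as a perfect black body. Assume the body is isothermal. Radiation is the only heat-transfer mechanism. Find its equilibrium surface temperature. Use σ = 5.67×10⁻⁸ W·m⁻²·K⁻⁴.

T ≈ 333 K

At equilibrium, absorbed power = emitted power.
Absorbing cross-section = πr² = 0.02573 m²; emitting surface = 4πr² = 0.1029 m² (ratio 4).
S·A_cross = εσ·A_surf·T⁴  ⇒  T⁴ = S/(4σ).
T⁴ = 1.00·2780/(4·5.67×10⁻⁸) = 1.226×10¹⁰ K⁴.
T = (1.226×10¹⁰)^(1/4).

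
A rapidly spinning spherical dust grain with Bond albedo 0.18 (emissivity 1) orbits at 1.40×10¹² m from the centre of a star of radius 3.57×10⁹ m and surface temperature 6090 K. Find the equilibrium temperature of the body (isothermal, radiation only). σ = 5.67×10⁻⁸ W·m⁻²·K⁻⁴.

T ≈ 207 K

The star's surface emits σT_*⁴; at distance d the flux is S = σT_*⁴(R_*/d)².
S = 5.67×10⁻⁸·(6090)⁴·(3.57×10⁹/1.40×10¹²)² = 507.1 W/m².
For an isothermal sphere T⁴ = (1−a)S/(4σ) = 1.834×10⁹ K⁴.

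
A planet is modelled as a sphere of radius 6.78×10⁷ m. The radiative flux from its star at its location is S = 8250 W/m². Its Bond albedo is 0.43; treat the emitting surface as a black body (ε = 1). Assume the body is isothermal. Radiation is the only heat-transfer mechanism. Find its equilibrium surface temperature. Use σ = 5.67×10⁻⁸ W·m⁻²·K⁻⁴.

At equilibrium, absorbed power = emitted power.
Absorbing cross-section = πr² = 1.444×10¹⁶ m²; emitting surface = 4πr² = 5.777×10¹⁶ m² (ratio 4).
(1−a)S·A_cross = εσ·A_surf·T⁴  ⇒  T⁴ = (1−a)S/(4σ).
T⁴ = 0.570·8250/(4·5.67×10⁻⁸) = 2.073×10¹⁰ K⁴.
T = (2.073×10¹⁰)^(1/4).

T ≈ 379 K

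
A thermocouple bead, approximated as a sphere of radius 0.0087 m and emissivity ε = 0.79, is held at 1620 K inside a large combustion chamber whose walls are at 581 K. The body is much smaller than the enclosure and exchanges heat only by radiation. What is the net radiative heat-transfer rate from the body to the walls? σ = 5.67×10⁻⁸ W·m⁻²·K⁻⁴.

For a small grey body in a large enclosure: P_net = εσA(T_body⁴ − T_wall⁴).
A = 4πr² = 9.511×10⁻⁴ m²; T_body⁴ − T_wall⁴ = 6.887×10¹² − 1.139×10¹¹ = 6.774×10¹² K⁴.
|P_net| = 0.79·5.67×10⁻⁸·9.511×10⁻⁴·6.774×10¹².

P_net ≈ 289 W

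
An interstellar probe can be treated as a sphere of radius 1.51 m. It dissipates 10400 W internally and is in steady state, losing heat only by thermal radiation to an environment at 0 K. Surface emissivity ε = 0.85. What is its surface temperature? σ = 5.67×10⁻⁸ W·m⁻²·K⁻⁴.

T ≈ 295 K

Steady state: internal power = radiated power, P = εσA T⁴.
Radiating area A = 4πr² = 28.65 m².
T⁴ = P/(εσA) = 10400/(0.85·5.67×10⁻⁸·28.65) = 7.531×10⁹ K⁴.
T = (7.531×10⁹)^(1/4).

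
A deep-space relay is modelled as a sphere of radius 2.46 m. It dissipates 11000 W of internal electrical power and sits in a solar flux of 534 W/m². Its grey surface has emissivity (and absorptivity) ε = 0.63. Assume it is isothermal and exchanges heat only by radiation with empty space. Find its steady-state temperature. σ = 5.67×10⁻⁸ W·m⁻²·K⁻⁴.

T ≈ 283 K

At steady state, absorbed solar power + internal power = radiated power.
Absorbed: α·S·A_cross = 0.63·534·19.01 = 6396 W (cross-section πr²).
Total input = 6396 + 11000 = 17400 W.
Radiated: εσ·A_surf·T⁴ with A_surf = 4πr² = 76.05 m².
T⁴ = 17400/(0.63·5.67×10⁻⁸·76.05) = 6.404×10⁹ K⁴.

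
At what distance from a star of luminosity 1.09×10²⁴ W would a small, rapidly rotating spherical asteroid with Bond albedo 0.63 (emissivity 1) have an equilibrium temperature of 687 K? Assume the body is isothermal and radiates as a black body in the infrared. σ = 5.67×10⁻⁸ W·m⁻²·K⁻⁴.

d ≈ 7.97×10⁸ m

For an isothermal black-emitting sphere, (1−a)S·πr² = σ·4πr²·T⁴ ⇒ S = 4σT⁴/(1−a).
S = 4·5.67×10⁻⁸·(687)⁴/0.370 = 1.365×10⁵ W/m².
Flux falls as S = L/(4πd²), so d = √(L/(4πS)) = √(1.09×10²⁴/(4π·1.365×10⁵)).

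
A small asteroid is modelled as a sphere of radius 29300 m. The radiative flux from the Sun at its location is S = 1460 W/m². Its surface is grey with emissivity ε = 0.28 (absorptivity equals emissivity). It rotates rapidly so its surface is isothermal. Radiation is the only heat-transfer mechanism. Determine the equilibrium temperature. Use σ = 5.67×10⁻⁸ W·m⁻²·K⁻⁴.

At equilibrium, absorbed power = emitted power.
Absorbing cross-section = πr² = 2.697×10⁹ m²; emitting surface = 4πr² = 1.079×10¹⁰ m² (ratio 4).
εS·A_cross = εσ·A_surf·T⁴  ⇒  T⁴ = S/(4σ)   (ε cancels).
T⁴ = 1460/(4·5.67×10⁻⁸) = 6.437×10⁹ K⁴.
T = (6.437×10⁹)^(1/4).

T ≈ 283 K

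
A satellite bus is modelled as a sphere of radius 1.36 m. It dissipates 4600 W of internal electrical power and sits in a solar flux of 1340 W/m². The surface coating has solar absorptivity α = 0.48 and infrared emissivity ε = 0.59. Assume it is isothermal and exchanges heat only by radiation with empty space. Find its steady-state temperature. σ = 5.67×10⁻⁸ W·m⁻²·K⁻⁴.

T ≈ 322 K

At steady state, absorbed solar power + internal power = radiated power.
Absorbed: α·S·A_cross = 0.48·1340·5.811 = 3737 W (cross-section πr²).
Total input = 3737 + 4600 = 8337 W.
Radiated: εσ·A_surf·T⁴ with A_surf = 4πr² = 23.24 m².
T⁴ = 8337/(0.59·5.67×10⁻⁸·23.24) = 1.072×10¹⁰ K⁴.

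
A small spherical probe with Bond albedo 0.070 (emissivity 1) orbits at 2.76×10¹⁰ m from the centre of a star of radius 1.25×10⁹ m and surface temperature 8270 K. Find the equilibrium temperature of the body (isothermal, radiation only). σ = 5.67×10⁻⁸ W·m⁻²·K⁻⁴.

T ≈ 1220 K

The star's surface emits σT_*⁴; at distance d the flux is S = σT_*⁴(R_*/d)².
S = 5.67×10⁻⁸·(8270)⁴·(1.25×10⁹/2.76×10¹⁰)² = 5.440×10⁵ W/m².
For an isothermal sphere T⁴ = (1−a)S/(4σ) = 2.231×10¹² K⁴.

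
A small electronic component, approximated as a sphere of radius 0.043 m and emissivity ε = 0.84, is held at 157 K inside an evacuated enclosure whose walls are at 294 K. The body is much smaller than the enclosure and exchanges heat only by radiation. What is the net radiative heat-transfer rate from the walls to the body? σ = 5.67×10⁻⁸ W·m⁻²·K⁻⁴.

P_net ≈ 7.60 W

For a small grey body in a large enclosure: P_net = εσA(T_body⁴ − T_wall⁴).
A = 4πr² = 0.02324 m²; T_body⁴ − T_wall⁴ = 6.076×10⁸ − 7.471×10⁹ = -6.864×10⁹ K⁴.
|P_net| = 0.84·5.67×10⁻⁸·0.02324·6.864×10⁹.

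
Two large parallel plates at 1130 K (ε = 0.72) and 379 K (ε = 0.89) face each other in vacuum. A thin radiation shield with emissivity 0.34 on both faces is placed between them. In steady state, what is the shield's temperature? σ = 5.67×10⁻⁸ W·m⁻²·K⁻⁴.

In steady state the net flux on the hot side equals that on the cold side.
σ(T₁⁴−T_s⁴)/D₁ = σ(T_s⁴−T₂⁴)/D₂, with D₁ = 1/ε₁+1/ε_s−1 = 3.330, D₂ = 1/ε_s+1/ε₂−1 = 3.065.
Solve for T_s⁴: T_s⁴ = (D₂·T₁⁴ + D₁·T₂⁴)/(D₁+D₂) = 7.922×10¹¹ K⁴.

T_s ≈ 943 K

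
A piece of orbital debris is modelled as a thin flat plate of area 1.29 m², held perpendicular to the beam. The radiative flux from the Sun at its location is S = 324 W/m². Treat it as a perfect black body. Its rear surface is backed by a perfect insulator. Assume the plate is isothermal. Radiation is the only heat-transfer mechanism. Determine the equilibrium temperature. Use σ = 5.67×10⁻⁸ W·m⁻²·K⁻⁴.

T ≈ 275 K

At equilibrium, absorbed power = emitted power.
Absorbing cross-section = A = 1.290 m²; emitting surface = A = 1.290 m² (ratio 1).
S·A_cross = εσ·A_surf·T⁴  ⇒  T⁴ = S/(1σ).
T⁴ = 1.00·324/(1·5.67×10⁻⁸) = 5.714×10⁹ K⁴.
T = (5.714×10⁹)^(1/4).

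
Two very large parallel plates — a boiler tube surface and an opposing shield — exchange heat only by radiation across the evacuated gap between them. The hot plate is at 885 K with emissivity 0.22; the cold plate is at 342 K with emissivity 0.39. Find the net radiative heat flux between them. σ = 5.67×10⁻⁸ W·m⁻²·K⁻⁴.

For two infinite grey parallel plates, q = σ(T₁⁴ − T₂⁴)/(1/ε₁ + 1/ε₂ − 1).
T₁⁴ − T₂⁴ = 6.134×10¹¹ − 1.368×10¹⁰ = 5.998×10¹¹ K⁴.
1/ε₁ + 1/ε₂ − 1 = 4.545 + 2.564 − 1 = 6.110.
q = 5.67×10⁻⁸ × 5.998×10¹¹ / 6.110.

q ≈ 5570 W/m²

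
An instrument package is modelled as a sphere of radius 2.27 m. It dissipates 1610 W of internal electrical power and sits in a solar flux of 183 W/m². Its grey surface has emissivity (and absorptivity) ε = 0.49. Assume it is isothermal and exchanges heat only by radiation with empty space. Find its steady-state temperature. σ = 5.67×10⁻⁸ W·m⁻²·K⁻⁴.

At steady state, absorbed solar power + internal power = radiated power.
Absorbed: α·S·A_cross = 0.49·183·16.19 = 1452 W (cross-section πr²).
Total input = 1452 + 1610 = 3062 W.
Radiated: εσ·A_surf·T⁴ with A_surf = 4πr² = 64.75 m².
T⁴ = 3062/(0.49·5.67×10⁻⁸·64.75) = 1.702×10⁹ K⁴.

T ≈ 203 K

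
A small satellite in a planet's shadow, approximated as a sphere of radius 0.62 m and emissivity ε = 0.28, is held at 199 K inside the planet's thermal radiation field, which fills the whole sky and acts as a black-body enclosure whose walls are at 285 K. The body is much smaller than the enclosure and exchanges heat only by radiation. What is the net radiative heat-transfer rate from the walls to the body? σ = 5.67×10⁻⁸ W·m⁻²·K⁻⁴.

P_net ≈ 386 W

For a small grey body in a large enclosure: P_net = εσA(T_body⁴ − T_wall⁴).
A = 4πr² = 4.831 m²; T_body⁴ − T_wall⁴ = 1.568×10⁹ − 6.598×10⁹ = -5.029×10⁹ K⁴.
|P_net| = 0.28·5.67×10⁻⁸·4.831·5.029×10⁹.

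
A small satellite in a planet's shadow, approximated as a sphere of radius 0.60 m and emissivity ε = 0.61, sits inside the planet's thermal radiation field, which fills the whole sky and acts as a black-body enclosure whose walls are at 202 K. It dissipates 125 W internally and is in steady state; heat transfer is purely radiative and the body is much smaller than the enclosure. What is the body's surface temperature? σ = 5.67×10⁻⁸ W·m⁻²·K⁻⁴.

For a small grey body in a large enclosure, net radiated power = εσA(T⁴ − T_w⁴).
Steady state: P = εσA(T⁴ − T_w⁴) with A = 4πr² = 4.524 m².
T⁴ = P/(εσA) + T_w⁴ = 125/(0.61·5.67×10⁻⁸·4.524) + (202)⁴
    = 7.989×10⁸ + 1.665×10⁹ = 2.464×10⁹ K⁴.

T ≈ 223 K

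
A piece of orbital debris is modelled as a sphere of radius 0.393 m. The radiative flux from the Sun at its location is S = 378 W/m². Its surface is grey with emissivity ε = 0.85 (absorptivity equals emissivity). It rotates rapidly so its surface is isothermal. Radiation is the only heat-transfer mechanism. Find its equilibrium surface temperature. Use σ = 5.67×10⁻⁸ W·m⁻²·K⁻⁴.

T ≈ 202 K

At equilibrium, absorbed power = emitted power.
Absorbing cross-section = πr² = 0.4852 m²; emitting surface = 4πr² = 1.941 m² (ratio 4).
εS·A_cross = εσ·A_surf·T⁴  ⇒  T⁴ = S/(4σ)   (ε cancels).
T⁴ = 378/(4·5.67×10⁻⁸) = 1.667×10⁹ K⁴.
T = (1.667×10⁹)^(1/4).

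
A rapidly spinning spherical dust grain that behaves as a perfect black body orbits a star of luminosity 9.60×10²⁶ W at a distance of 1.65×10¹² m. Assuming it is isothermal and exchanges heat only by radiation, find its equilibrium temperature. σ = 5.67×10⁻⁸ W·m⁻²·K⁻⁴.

T ≈ 105 K

First find the stellar flux at distance d: S = L/(4πd²) = 9.60×10²⁶/(4π·(1.65×10¹²)²) = 28.06 W/m².
For an isothermal sphere, absorbed (1−a)S·πr² = emitted σ·4πr²·T⁴, so T⁴ = (1−a)S/(4σ).
T⁴ = 1.00·28.06/(4·5.67×10⁻⁸) = 1.237×10⁸ K⁴.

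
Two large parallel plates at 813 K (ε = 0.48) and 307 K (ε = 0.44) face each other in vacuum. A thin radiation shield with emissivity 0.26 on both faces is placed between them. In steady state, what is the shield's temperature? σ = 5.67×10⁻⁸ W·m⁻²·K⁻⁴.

T_s ≈ 690 K

In steady state the net flux on the hot side equals that on the cold side.
σ(T₁⁴−T_s⁴)/D₁ = σ(T_s⁴−T₂⁴)/D₂, with D₁ = 1/ε₁+1/ε_s−1 = 4.929, D₂ = 1/ε_s+1/ε₂−1 = 5.119.
Solve for T_s⁴: T_s⁴ = (D₂·T₁⁴ + D₁·T₂⁴)/(D₁+D₂) = 2.269×10¹¹ K⁴.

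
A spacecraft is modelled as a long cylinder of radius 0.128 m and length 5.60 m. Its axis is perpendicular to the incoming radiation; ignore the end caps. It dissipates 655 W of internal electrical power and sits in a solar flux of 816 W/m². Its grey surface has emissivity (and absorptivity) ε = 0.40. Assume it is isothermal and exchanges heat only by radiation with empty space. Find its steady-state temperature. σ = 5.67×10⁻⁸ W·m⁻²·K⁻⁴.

T ≈ 324 K

At steady state, absorbed solar power + internal power = radiated power.
Absorbed: α·S·A_cross = 0.40·816·1.434 = 467.9 W (cross-section 2rL).
Total input = 467.9 + 655 = 1123 W.
Radiated: εσ·A_surf·T⁴ with A_surf = 2πrL = 4.504 m².
T⁴ = 1123/(0.40·5.67×10⁻⁸·4.504) = 1.099×10¹⁰ K⁴.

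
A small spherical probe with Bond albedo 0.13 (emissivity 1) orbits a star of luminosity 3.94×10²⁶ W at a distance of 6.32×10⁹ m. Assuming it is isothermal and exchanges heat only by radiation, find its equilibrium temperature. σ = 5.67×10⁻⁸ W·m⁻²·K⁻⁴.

T ≈ 1320 K

First find the stellar flux at distance d: S = L/(4πd²) = 3.94×10²⁶/(4π·(6.32×10⁹)²) = 7.850×10⁵ W/m².
For an isothermal sphere, absorbed (1−a)S·πr² = emitted σ·4πr²·T⁴, so T⁴ = (1−a)S/(4σ).
T⁴ = 0.870·7.850×10⁵/(4·5.67×10⁻⁸) = 3.011×10¹² K⁴.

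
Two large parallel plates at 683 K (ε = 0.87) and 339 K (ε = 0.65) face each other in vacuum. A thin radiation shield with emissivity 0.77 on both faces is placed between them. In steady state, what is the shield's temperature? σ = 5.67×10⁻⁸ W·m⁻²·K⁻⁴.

T_s ≈ 598 K

In steady state the net flux on the hot side equals that on the cold side.
σ(T₁⁴−T_s⁴)/D₁ = σ(T_s⁴−T₂⁴)/D₂, with D₁ = 1/ε₁+1/ε_s−1 = 1.448, D₂ = 1/ε_s+1/ε₂−1 = 1.837.
Solve for T_s⁴: T_s⁴ = (D₂·T₁⁴ + D₁·T₂⁴)/(D₁+D₂) = 1.275×10¹¹ K⁴.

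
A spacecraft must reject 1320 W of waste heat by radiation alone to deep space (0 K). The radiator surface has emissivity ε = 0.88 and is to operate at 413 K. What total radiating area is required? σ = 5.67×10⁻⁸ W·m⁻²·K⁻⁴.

P = εσA T⁴ ⇒ A = P/(εσT⁴).
T⁴ = 2.909×10¹⁰ K⁴.
A = 1320/(0.88 × 5.67×10⁻⁸ × 2.909×10¹⁰).

A ≈ 0.909 m²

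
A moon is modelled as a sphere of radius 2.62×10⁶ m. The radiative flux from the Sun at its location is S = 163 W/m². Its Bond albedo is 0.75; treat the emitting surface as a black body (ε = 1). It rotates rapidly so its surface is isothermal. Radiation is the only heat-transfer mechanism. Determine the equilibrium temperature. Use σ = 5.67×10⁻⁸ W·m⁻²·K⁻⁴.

At equilibrium, absorbed power = emitted power.
Absorbing cross-section = πr² = 2.157×10¹³ m²; emitting surface = 4πr² = 8.626×10¹³ m² (ratio 4).
(1−a)S·A_cross = εσ·A_surf·T⁴  ⇒  T⁴ = (1−a)S/(4σ).
T⁴ = 0.250·163/(4·5.67×10⁻⁸) = 1.797×10⁸ K⁴.
T = (1.797×10⁸)^(1/4).

T ≈ 116 K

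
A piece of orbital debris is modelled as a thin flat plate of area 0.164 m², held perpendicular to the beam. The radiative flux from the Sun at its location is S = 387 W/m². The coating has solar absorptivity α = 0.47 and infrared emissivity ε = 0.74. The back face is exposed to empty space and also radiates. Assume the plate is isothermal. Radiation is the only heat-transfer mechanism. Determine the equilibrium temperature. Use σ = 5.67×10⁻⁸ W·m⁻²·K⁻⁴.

At equilibrium, absorbed power = emitted power.
Absorbing cross-section = A = 0.1640 m²; emitting surface = 2A = 0.3280 m² (ratio 2).
αS·A_cross = εσ·A_surf·T⁴  ⇒  T⁴ = αS/(ε·2σ).
T⁴ = 0.470·387/(0.74·2·5.67×10⁻⁸) = 2.168×10⁹ K⁴.
T = (2.168×10⁹)^(1/4).

T ≈ 216 K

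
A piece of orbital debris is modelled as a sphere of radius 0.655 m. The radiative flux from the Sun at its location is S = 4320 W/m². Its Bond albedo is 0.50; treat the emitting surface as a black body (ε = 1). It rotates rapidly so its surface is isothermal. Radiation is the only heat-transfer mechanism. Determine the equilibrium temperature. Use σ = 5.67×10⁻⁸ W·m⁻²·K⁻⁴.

At equilibrium, absorbed power = emitted power.
Absorbing cross-section = πr² = 1.348 m²; emitting surface = 4πr² = 5.391 m² (ratio 4).
(1−a)S·A_cross = εσ·A_surf·T⁴  ⇒  T⁴ = (1−a)S/(4σ).
T⁴ = 0.500·4320/(4·5.67×10⁻⁸) = 9.524×10⁹ K⁴.
T = (9.524×10⁹)^(1/4).

T ≈ 312 K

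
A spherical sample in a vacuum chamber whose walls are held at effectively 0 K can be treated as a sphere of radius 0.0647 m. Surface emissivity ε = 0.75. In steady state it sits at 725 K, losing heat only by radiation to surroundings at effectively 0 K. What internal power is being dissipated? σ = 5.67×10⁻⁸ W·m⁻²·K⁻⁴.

P ≈ 618 W

Steady state: P = εσA T⁴.
A = 4πr² = 0.05260 m²; T⁴ = (725)⁴ = 2.763×10¹¹ K⁴.
P = 0.75 × 5.67×10⁻⁸ × 0.05260 × 2.763×10¹¹.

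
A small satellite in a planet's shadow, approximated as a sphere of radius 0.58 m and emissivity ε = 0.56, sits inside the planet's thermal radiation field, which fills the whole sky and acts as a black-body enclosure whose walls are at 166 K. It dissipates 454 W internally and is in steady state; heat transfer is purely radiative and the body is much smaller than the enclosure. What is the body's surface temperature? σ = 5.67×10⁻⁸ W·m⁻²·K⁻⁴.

T ≈ 254 K

For a small grey body in a large enclosure, net radiated power = εσA(T⁴ − T_w⁴).
Steady state: P = εσA(T⁴ − T_w⁴) with A = 4πr² = 4.227 m².
T⁴ = P/(εσA) + T_w⁴ = 454/(0.56·5.67×10⁻⁸·4.227) + (166)⁴
    = 3.382×10⁹ + 7.593×10⁸ = 4.142×10⁹ K⁴.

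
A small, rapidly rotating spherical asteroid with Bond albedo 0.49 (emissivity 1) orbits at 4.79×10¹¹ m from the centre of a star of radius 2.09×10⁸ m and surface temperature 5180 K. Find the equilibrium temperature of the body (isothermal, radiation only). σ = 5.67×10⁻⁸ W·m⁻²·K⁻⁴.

T ≈ 64.7 K

The star's surface emits σT_*⁴; at distance d the flux is S = σT_*⁴(R_*/d)².
S = 5.67×10⁻⁸·(5180)⁴·(2.09×10⁸/4.79×10¹¹)² = 7.772 W/m².
For an isothermal sphere T⁴ = (1−a)S/(4σ) = 1.748×10⁷ K⁴.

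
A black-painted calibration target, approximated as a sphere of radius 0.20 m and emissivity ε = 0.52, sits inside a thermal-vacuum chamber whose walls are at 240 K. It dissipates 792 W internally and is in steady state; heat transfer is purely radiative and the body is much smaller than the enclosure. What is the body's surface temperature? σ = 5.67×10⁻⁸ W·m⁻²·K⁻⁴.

T ≈ 488 K

For a small grey body in a large enclosure, net radiated power = εσA(T⁴ − T_w⁴).
Steady state: P = εσA(T⁴ − T_w⁴) with A = 4πr² = 0.5027 m².
T⁴ = P/(εσA) + T_w⁴ = 792/(0.52·5.67×10⁻⁸·0.5027) + (240)⁴
    = 5.344×10¹⁰ + 3.318×10⁹ = 5.676×10¹⁰ K⁴.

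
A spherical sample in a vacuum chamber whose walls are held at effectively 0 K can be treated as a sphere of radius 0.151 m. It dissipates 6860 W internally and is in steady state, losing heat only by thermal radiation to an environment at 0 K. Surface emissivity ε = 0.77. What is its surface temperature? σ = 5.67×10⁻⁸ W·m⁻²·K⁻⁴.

T ≈ 861 K

Steady state: internal power = radiated power, P = εσA T⁴.
Radiating area A = 4πr² = 0.2865 m².
T⁴ = P/(εσA) = 6860/(0.77·5.67×10⁻⁸·0.2865) = 5.484×10¹¹ K⁴.
T = (5.484×10¹¹)^(1/4).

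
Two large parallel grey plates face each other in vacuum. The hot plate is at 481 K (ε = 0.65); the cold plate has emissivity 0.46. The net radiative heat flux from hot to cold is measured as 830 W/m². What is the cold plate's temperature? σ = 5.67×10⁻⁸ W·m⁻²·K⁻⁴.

q = σ(T₁⁴ − T₂⁴)/(1/ε₁ + 1/ε₂ − 1); denominator = 2.712.
T₂⁴ = T₁⁴ − q·(1/ε₁+1/ε₂−1)/σ = 5.353×10¹⁰ − 830·2.712/5.67×10⁻⁸
    = 1.382×10¹⁰ K⁴.

T₂ ≈ 343 K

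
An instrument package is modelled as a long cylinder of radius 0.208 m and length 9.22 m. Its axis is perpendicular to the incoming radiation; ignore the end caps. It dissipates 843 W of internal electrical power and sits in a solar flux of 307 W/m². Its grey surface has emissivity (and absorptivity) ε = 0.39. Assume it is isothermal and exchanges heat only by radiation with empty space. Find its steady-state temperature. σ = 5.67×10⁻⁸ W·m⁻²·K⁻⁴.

At steady state, absorbed solar power + internal power = radiated power.
Absorbed: α·S·A_cross = 0.39·307·3.836 = 459.2 W (cross-section 2rL).
Total input = 459.2 + 843 = 1302 W.
Radiated: εσ·A_surf·T⁴ with A_surf = 2πrL = 12.05 m².
T⁴ = 1302/(0.39·5.67×10⁻⁸·12.05) = 4.887×10⁹ K⁴.

T ≈ 264 K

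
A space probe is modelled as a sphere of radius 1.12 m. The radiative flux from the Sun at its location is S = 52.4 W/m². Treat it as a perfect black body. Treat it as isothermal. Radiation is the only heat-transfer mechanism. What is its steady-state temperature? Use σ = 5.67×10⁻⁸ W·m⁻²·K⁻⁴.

T ≈ 123 K

At equilibrium, absorbed power = emitted power.
Absorbing cross-section = πr² = 3.941 m²; emitting surface = 4πr² = 15.76 m² (ratio 4).
S·A_cross = εσ·A_surf·T⁴  ⇒  T⁴ = S/(4σ).
T⁴ = 1.00·52.4/(4·5.67×10⁻⁸) = 2.310×10⁸ K⁴.
T = (2.310×10⁸)^(1/4).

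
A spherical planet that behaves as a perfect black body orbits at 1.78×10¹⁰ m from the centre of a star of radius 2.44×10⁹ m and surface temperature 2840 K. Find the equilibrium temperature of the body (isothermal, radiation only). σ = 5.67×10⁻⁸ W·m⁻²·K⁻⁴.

T ≈ 744 K

The star's surface emits σT_*⁴; at distance d the flux is S = σT_*⁴(R_*/d)².
S = 5.67×10⁻⁸·(2840)⁴·(2.44×10⁹/1.78×10¹⁰)² = 69310 W/m².
For an isothermal sphere T⁴ = (1−a)S/(4σ) = 3.056×10¹¹ K⁴.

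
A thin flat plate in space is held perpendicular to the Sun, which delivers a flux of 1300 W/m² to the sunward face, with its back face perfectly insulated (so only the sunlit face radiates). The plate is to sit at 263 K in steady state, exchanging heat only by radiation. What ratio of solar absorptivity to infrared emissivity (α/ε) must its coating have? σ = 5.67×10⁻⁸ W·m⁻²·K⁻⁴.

Balance: αS·A = εσ·1A·T⁴ ⇒ α/ε = σT⁴/S.
α/ε = 5.67×10⁻⁸·(263)⁴/1300 = 5.67×10⁻⁸·4.784×10⁹/1300.

α/ε ≈ 0.209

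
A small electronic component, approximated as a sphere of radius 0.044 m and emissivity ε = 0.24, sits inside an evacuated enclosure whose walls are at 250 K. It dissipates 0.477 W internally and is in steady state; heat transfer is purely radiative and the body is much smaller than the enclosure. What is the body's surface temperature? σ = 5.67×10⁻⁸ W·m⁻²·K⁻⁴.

For a small grey body in a large enclosure, net radiated power = εσA(T⁴ − T_w⁴).
Steady state: P = εσA(T⁴ − T_w⁴) with A = 4πr² = 0.02433 m².
T⁴ = P/(εσA) + T_w⁴ = 0.477/(0.24·5.67×10⁻⁸·0.02433) + (250)⁴
    = 1.441×10⁹ + 3.906×10⁹ = 5.347×10⁹ K⁴.

T ≈ 270 K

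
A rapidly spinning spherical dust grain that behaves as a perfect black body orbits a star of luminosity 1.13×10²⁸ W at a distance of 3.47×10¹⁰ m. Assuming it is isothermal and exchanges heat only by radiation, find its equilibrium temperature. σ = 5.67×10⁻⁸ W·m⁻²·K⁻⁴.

First find the stellar flux at distance d: S = L/(4πd²) = 1.13×10²⁸/(4π·(3.47×10¹⁰)²) = 7.468×10⁵ W/m².
For an isothermal sphere, absorbed (1−a)S·πr² = emitted σ·4πr²·T⁴, so T⁴ = (1−a)S/(4σ).
T⁴ = 1.00·7.468×10⁵/(4·5.67×10⁻⁸) = 3.293×10¹² K⁴.

T ≈ 1350 K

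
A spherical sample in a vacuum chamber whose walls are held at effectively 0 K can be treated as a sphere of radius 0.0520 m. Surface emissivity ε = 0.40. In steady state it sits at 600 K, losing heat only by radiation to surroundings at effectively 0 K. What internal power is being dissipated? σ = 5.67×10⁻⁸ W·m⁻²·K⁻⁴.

Steady state: P = εσA T⁴.
A = 4πr² = 0.03398 m²; T⁴ = (600)⁴ = 1.296×10¹¹ K⁴.
P = 0.40 × 5.67×10⁻⁸ × 0.03398 × 1.296×10¹¹.

P ≈ 99.9 W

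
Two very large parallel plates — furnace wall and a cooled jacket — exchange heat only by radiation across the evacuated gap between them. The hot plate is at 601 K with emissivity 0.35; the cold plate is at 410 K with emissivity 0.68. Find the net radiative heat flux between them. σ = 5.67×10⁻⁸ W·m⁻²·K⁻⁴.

For two infinite grey parallel plates, q = σ(T₁⁴ − T₂⁴)/(1/ε₁ + 1/ε₂ − 1).
T₁⁴ − T₂⁴ = 1.305×10¹¹ − 2.826×10¹⁰ = 1.022×10¹¹ K⁴.
1/ε₁ + 1/ε₂ − 1 = 2.857 + 1.471 − 1 = 3.328.
q = 5.67×10⁻⁸ × 1.022×10¹¹ / 3.328.

q ≈ 1740 W/m²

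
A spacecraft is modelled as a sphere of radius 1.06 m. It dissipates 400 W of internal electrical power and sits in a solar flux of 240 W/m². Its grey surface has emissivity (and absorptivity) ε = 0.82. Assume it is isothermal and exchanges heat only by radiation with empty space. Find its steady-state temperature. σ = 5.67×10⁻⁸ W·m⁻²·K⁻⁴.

At steady state, absorbed solar power + internal power = radiated power.
Absorbed: α·S·A_cross = 0.82·240·3.530 = 694.7 W (cross-section πr²).
Total input = 694.7 + 400 = 1095 W.
Radiated: εσ·A_surf·T⁴ with A_surf = 4πr² = 14.12 m².
T⁴ = 1095/(0.82·5.67×10⁻⁸·14.12) = 1.668×10⁹ K⁴.

T ≈ 202 K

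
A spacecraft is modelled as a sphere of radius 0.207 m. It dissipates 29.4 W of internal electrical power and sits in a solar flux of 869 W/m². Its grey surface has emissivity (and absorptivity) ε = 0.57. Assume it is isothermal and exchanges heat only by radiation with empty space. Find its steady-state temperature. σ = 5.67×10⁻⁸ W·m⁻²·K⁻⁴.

T ≈ 273 K

At steady state, absorbed solar power + internal power = radiated power.
Absorbed: α·S·A_cross = 0.57·869·0.1346 = 66.68 W (cross-section πr²).
Total input = 66.68 + 29.4 = 96.08 W.
Radiated: εσ·A_surf·T⁴ with A_surf = 4πr² = 0.5385 m².
T⁴ = 96.08/(0.57·5.67×10⁻⁸·0.5385) = 5.521×10⁹ K⁴.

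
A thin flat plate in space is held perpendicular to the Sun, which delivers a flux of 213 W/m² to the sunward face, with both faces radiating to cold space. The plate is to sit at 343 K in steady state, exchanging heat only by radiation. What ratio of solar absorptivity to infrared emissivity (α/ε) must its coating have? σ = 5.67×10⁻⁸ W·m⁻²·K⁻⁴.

α/ε ≈ 7.37

Balance: αS·A = εσ·2A·T⁴ ⇒ α/ε = 2σT⁴/S.
α/ε = 2·5.67×10⁻⁸·(343)⁴/213 = 2·5.67×10⁻⁸·1.384×10¹⁰/213.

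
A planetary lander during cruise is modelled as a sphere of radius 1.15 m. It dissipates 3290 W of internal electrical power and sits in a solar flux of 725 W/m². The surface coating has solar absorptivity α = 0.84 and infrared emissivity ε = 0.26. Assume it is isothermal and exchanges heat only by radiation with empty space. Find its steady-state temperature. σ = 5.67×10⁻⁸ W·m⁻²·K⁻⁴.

T ≈ 393 K

At steady state, absorbed solar power + internal power = radiated power.
Absorbed: α·S·A_cross = 0.84·725·4.155 = 2530 W (cross-section πr²).
Total input = 2530 + 3290 = 5820 W.
Radiated: εσ·A_surf·T⁴ with A_surf = 4πr² = 16.62 m².
T⁴ = 5820/(0.26·5.67×10⁻⁸·16.62) = 2.376×10¹⁰ K⁴.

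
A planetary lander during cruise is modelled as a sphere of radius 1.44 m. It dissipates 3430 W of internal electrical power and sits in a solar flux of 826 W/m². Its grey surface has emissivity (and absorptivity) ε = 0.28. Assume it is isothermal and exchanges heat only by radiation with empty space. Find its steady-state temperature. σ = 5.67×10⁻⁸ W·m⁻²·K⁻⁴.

T ≈ 331 K

At steady state, absorbed solar power + internal power = radiated power.
Absorbed: α·S·A_cross = 0.28·826·6.514 = 1507 W (cross-section πr²).
Total input = 1507 + 3430 = 4937 W.
Radiated: εσ·A_surf·T⁴ with A_surf = 4πr² = 26.06 m².
T⁴ = 4937/(0.28·5.67×10⁻⁸·26.06) = 1.193×10¹⁰ K⁴.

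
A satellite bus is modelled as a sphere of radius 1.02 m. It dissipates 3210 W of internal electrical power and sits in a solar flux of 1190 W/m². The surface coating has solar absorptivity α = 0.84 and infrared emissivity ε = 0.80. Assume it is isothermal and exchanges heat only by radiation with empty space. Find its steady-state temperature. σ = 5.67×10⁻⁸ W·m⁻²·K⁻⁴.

T ≈ 323 K

At steady state, absorbed solar power + internal power = radiated power.
Absorbed: α·S·A_cross = 0.84·1190·3.269 = 3267 W (cross-section πr²).
Total input = 3267 + 3210 = 6477 W.
Radiated: εσ·A_surf·T⁴ with A_surf = 4πr² = 13.07 m².
T⁴ = 6477/(0.80·5.67×10⁻⁸·13.07) = 1.092×10¹⁰ K⁴.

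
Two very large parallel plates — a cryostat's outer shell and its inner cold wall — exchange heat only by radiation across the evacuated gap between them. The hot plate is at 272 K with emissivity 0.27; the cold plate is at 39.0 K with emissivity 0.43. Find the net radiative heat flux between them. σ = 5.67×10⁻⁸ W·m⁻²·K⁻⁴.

q ≈ 61.7 W/m²

For two infinite grey parallel plates, q = σ(T₁⁴ − T₂⁴)/(1/ε₁ + 1/ε₂ − 1).
T₁⁴ − T₂⁴ = 5.474×10⁹ − 2.313×10⁶ = 5.471×10⁹ K⁴.
1/ε₁ + 1/ε₂ − 1 = 3.704 + 2.326 − 1 = 5.029.
q = 5.67×10⁻⁸ × 5.471×10⁹ / 5.029.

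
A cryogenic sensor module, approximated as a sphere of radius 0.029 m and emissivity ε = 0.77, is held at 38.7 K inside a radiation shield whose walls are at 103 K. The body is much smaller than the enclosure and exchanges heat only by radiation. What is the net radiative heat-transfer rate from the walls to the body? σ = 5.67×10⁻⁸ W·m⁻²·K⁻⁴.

P_net ≈ 0.0509 W

For a small grey body in a large enclosure: P_net = εσA(T_body⁴ − T_wall⁴).
A = 4πr² = 0.01057 m²; T_body⁴ − T_wall⁴ = 2.243×10⁶ − 1.126×10⁸ = -1.103×10⁸ K⁴.
|P_net| = 0.77·5.67×10⁻⁸·0.01057·1.103×10⁸.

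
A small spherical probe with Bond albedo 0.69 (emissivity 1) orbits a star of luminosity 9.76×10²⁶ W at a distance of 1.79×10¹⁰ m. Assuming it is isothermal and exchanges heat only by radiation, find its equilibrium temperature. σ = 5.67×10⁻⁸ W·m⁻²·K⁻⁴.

First find the stellar flux at distance d: S = L/(4πd²) = 9.76×10²⁶/(4π·(1.79×10¹⁰)²) = 2.424×10⁵ W/m².
For an isothermal sphere, absorbed (1−a)S·πr² = emitted σ·4πr²·T⁴, so T⁴ = (1−a)S/(4σ).
T⁴ = 0.310·2.424×10⁵/(4·5.67×10⁻⁸) = 3.313×10¹¹ K⁴.

T ≈ 759 K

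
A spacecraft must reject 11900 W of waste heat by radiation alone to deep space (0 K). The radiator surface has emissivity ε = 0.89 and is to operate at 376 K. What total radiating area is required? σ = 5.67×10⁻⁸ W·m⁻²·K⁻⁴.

P = εσA T⁴ ⇒ A = P/(εσT⁴).
T⁴ = 1.999×10¹⁰ K⁴.
A = 11900/(0.89 × 5.67×10⁻⁸ × 1.999×10¹⁰).

A ≈ 11.8 m²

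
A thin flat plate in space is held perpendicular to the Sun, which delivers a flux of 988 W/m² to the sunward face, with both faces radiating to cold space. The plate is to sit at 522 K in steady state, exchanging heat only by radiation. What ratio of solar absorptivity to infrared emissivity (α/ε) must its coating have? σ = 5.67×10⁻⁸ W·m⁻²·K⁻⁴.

Balance: αS·A = εσ·2A·T⁴ ⇒ α/ε = 2σT⁴/S.
α/ε = 2·5.67×10⁻⁸·(522)⁴/988 = 2·5.67×10⁻⁸·7.425×10¹⁰/988.

α/ε ≈ 8.52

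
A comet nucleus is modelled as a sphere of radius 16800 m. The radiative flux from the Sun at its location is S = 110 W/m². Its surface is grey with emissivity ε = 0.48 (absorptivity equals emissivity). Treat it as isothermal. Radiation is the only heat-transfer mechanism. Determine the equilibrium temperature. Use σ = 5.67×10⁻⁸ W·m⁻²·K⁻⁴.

T ≈ 148 K

At equilibrium, absorbed power = emitted power.
Absorbing cross-section = πr² = 8.867×10⁸ m²; emitting surface = 4πr² = 3.547×10⁹ m² (ratio 4).
εS·A_cross = εσ·A_surf·T⁴  ⇒  T⁴ = S/(4σ)   (ε cancels).
T⁴ = 110/(4·5.67×10⁻⁸) = 4.850×10⁸ K⁴.
T = (4.850×10⁸)^(1/4).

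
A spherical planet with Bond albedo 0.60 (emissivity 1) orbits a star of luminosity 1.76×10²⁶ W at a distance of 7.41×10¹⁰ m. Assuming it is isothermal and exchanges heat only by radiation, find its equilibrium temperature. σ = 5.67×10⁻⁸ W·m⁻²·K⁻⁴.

T ≈ 259 K

First find the stellar flux at distance d: S = L/(4πd²) = 1.76×10²⁶/(4π·(7.41×10¹⁰)²) = 2551 W/m².
For an isothermal sphere, absorbed (1−a)S·πr² = emitted σ·4πr²·T⁴, so T⁴ = (1−a)S/(4σ).
T⁴ = 0.400·2551/(4·5.67×10⁻⁸) = 4.499×10⁹ K⁴.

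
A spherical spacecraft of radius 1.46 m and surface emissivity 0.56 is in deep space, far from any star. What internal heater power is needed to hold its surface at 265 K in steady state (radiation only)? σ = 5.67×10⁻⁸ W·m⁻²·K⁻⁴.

P ≈ 4190 W

P = εσ·4πr²·T⁴.
4πr² = 26.79 m²; T⁴ = 4.932×10⁹ K⁴.
P = 0.56·5.67×10⁻⁸·26.79·4.932×10⁹.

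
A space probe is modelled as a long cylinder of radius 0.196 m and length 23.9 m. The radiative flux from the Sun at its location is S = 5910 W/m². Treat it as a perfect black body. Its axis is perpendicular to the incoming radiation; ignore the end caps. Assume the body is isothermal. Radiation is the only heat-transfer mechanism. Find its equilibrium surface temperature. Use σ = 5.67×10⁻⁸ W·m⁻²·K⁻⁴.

At equilibrium, absorbed power = emitted power.
Absorbing cross-section = 2rL = 9.369 m²; emitting surface = 2πrL = 29.43 m² (ratio π).
S·A_cross = εσ·A_surf·T⁴  ⇒  T⁴ = S/(πσ).
T⁴ = 1.00·5910/(π·5.67×10⁻⁸) = 3.318×10¹⁰ K⁴.
T = (3.318×10¹⁰)^(1/4).

T ≈ 427 K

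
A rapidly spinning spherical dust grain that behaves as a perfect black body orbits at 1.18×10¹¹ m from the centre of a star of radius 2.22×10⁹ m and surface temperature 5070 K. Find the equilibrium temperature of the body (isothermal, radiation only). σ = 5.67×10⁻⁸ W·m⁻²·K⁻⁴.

T ≈ 492 K

The star's surface emits σT_*⁴; at distance d the flux is S = σT_*⁴(R_*/d)².
S = 5.67×10⁻⁸·(5070)⁴·(2.22×10⁹/1.18×10¹¹)² = 13260 W/m².
For an isothermal sphere T⁴ = (1−a)S/(4σ) = 5.847×10¹⁰ K⁴.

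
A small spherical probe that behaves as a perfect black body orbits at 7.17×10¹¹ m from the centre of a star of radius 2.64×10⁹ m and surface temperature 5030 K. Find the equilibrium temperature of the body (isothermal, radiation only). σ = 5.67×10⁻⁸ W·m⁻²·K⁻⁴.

The star's surface emits σT_*⁴; at distance d the flux is S = σT_*⁴(R_*/d)².
S = 5.67×10⁻⁸·(5030)⁴·(2.64×10⁹/7.17×10¹¹)² = 492.1 W/m².
For an isothermal sphere T⁴ = (1−a)S/(4σ) = 2.170×10⁹ K⁴.

T ≈ 216 K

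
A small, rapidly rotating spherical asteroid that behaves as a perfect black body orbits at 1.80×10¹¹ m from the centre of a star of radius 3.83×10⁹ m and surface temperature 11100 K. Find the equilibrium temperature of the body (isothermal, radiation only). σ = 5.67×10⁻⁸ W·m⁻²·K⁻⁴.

T ≈ 1140 K

The star's surface emits σT_*⁴; at distance d the flux is S = σT_*⁴(R_*/d)².
S = 5.67×10⁻⁸·(11100)⁴·(3.83×10⁹/1.80×10¹¹)² = 3.897×10⁵ W/m².
For an isothermal sphere T⁴ = (1−a)S/(4σ) = 1.718×10¹² K⁴.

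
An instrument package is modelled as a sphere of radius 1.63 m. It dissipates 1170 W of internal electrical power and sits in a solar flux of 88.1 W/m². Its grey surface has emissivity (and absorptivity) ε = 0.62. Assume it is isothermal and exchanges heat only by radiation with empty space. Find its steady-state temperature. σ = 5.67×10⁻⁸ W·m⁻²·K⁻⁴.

T ≈ 193 K

At steady state, absorbed solar power + internal power = radiated power.
Absorbed: α·S·A_cross = 0.62·88.1·8.347 = 455.9 W (cross-section πr²).
Total input = 455.9 + 1170 = 1626 W.
Radiated: εσ·A_surf·T⁴ with A_surf = 4πr² = 33.39 m².
T⁴ = 1626/(0.62·5.67×10⁻⁸·33.39) = 1.385×10⁹ K⁴.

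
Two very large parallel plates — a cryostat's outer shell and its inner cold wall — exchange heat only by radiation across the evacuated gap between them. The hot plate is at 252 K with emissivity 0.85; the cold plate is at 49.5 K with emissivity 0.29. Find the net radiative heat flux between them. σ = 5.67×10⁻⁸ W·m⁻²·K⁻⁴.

q ≈ 63.0 W/m²

For two infinite grey parallel plates, q = σ(T₁⁴ − T₂⁴)/(1/ε₁ + 1/ε₂ − 1).
T₁⁴ − T₂⁴ = 4.033×10⁹ − 6.004×10⁶ = 4.027×10⁹ K⁴.
1/ε₁ + 1/ε₂ − 1 = 1.176 + 3.448 − 1 = 3.625.
q = 5.67×10⁻⁸ × 4.027×10⁹ / 3.625.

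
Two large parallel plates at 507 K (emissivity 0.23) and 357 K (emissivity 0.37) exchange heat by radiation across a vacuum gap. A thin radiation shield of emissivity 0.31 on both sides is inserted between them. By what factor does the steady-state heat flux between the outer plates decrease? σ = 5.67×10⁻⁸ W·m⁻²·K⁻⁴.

Without shield: q₀ = σΔ(T⁴)/(1/ε₁+1/ε₂−1) with denominator 6.051.
With shield the two gaps are in series; the resistances add: (1/ε₁+1/ε_s−1)+(1/ε_s+1/ε₂−1) = 6.574+4.929 = 11.50.
Heat-flux ratio q₀/q = 11.50/6.051.

factor ≈ 1.90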